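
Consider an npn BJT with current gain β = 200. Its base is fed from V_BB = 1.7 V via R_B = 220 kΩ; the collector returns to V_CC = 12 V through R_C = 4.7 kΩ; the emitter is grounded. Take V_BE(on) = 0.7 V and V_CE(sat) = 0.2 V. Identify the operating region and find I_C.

Assume active. Base-emitter loop: I_B = (V_BB − V_BE)/R_B = (1.7 − 0.7)/220 = 0.00455 mA.
I_C = β·I_B = 200×0.00455 = 0.909 mA.
V_CE = V_CC − I_C·R_C = 12 − 0.909×4.7 = 7.73 V > V_CE(sat), so the active-region assumption holds.

active; I_C ≈ 0.91 mA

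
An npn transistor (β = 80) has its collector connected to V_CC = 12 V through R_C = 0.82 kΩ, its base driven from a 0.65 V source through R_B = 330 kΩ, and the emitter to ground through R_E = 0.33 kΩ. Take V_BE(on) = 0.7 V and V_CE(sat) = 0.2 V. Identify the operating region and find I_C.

V_BB = 0.65 V ≤ V_BE(on) = 0.7 V, so the base-emitter junction is not forward biased.
The transistor is in cutoff: I_B = I_C = 0.

cutoff; I_C ≈ 0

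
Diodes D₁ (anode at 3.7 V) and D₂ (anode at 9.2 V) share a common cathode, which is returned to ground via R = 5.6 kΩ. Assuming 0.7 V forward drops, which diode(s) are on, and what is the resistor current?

Assume both conduct. Then node N would need to be at both 3.7−0.7 = 3 V and 9.2−0.7 = 8.5 V, which is impossible.
Assume only D₂ conducts: V_N = 9.2 − 0.7 = 8.5 V, so I_R = 8.5/5.6 = 1.52 mA.
Check D₁: its anode-to-cathode voltage is 3.7 − 8.5 = -4.8 V < 0.7 V, so it is off. The assumption is consistent.

Only D₂ conducts; I_R ≈ 1.5 mA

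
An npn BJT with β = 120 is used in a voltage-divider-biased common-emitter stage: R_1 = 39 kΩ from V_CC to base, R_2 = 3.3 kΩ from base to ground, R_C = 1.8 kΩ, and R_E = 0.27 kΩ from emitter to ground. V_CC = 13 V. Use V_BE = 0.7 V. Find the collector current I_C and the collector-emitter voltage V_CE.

Thevenize the base divider: V_Th = V_CC·R_2/(R_1+R_2) = 13×3.3/42.3 = 1.01 V, R_Th = R_1‖R_2 = 3.04 kΩ.
Base-emitter loop: V_Th = I_B·R_Th + V_BE + (β+1)I_B·R_E, so I_B = (1.01 − 0.7) / (3.04 + 121×0.27) = 0.0088 mA.
I_C = β·I_B = 120×0.0088 = 1.06 mA, and I_E = (β+1)I_B = 1.06 mA.
V_CE = V_CC − I_C·R_C − I_E·R_E = 13 − 1.06×1.8 − 1.06×0.27 = 10.8 V.
V_CE = 10.8 V > 0.2 V confirms active-region operation.

I_C ≈ 1.1 mA, V_CE ≈ 11 V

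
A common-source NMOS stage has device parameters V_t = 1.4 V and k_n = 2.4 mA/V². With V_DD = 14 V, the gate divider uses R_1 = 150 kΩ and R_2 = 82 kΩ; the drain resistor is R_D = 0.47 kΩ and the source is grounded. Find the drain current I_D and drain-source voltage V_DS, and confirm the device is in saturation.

I_D ≈ 15 mA, V_DS ≈ 6.9 V

V_G = V_DD·R_2/(R_1+R_2) = 14×82/232 = 4.95 V. With the source grounded, V_GS = V_G = 4.95 V.
Assume saturation: I_D = (k_n/2)(V_GS − V_t)² = (2.4/2)×(4.95 − 1.4)² = 1.2×3.55² = 15.1 mA.
V_DS = V_DD − I_D·R_D = 14 − 15.1×0.47 = 6.9 V.
Saturation requires V_DS ≥ V_GS − V_t = 3.55 V; 6.9 ≥ 3.55 ✓.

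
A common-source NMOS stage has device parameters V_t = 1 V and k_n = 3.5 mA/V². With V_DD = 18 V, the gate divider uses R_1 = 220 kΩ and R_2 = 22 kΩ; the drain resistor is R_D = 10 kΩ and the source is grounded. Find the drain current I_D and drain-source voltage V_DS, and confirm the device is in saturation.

V_G = V_DD·R_2/(R_1+R_2) = 18×22/242 = 1.64 V. With the source grounded, V_GS = V_G = 1.64 V.
Assume saturation: I_D = (k_n/2)(V_GS − V_t)² = (3.5/2)×(1.64 − 1)² = 1.75×0.636² = 0.709 mA.
V_DS = V_DD − I_D·R_D = 18 − 0.709×10 = 10.9 V.
Saturation requires V_DS ≥ V_GS − V_t = 0.636 V; 10.9 ≥ 0.636 ✓.

I_D ≈ 0.71 mA, V_DS ≈ 11 V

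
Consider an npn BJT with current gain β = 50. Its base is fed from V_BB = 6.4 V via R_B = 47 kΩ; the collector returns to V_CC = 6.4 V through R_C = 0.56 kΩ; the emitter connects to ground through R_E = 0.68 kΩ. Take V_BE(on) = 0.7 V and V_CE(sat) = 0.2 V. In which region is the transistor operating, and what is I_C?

active; I_C ≈ 3.5 mA

Assume active. Base-emitter loop: I_B = (V_BB − V_BE)/(R_B + (β+1)R_E) = (6.4 − 0.7)/(47 + 51×0.68) = 0.0698 mA.
I_C = β·I_B = 50×0.0698 = 3.49 mA.
V_CE = V_CC − I_C·R_C − I_E·R_E = 6.4 − 3.49×0.56 − 3.56×0.68 = 2.03 V > V_CE(sat), so the active-region assumption holds.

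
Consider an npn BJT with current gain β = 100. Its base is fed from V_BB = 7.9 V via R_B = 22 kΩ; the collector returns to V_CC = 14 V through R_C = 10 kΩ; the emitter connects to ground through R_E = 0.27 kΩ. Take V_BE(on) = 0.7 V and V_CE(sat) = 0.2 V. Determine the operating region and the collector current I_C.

saturation; I_C ≈ 1.3 mA

Assume active: I_B = (7.9 − 0.7)/(22 + 101×0.27) = 0.146 mA, I_C = β·I_B = 14.6 mA.
Then V_CE = 14 − 14.6×10 − 14.8×0.27 = -136 V < 0.2 V — the active assumption fails.
Re-solve with V_CE = 0.2 V. KCL at the emitter: V_E/R_E = (V_BB−0.7−V_E)/R_B + (V_CC−0.2−V_E)/R_C, giving V_E = 0.444 V.
I_C = (V_CC − 0.2 − V_E)/R_C = (13.8 − 0.444)/10 = 1.34 mA.
Check: I_B = (7.2 − 0.444)/22 = 0.307 mA, and β·I_B = 30.7 mA > I_C, confirming saturation.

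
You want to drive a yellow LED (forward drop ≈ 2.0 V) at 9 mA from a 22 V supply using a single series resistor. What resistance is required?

The resistor drops V_S − V_D = 22 − 2.0 = 20 V at 9 mA.
R = 20 V / 9 mA = 2.22 kΩ.

R ≈ 2.2 kΩ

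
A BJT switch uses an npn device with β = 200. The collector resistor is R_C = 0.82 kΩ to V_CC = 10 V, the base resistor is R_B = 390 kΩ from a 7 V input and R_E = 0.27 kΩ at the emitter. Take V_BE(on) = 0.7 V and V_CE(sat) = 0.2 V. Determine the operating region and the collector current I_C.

Assume active. Base-emitter loop: I_B = (V_BB − V_BE)/(R_B + (β+1)R_E) = (7 − 0.7)/(390 + 201×0.27) = 0.0142 mA.
I_C = β·I_B = 200×0.0142 = 2.84 mA.
V_CE = V_CC − I_C·R_C − I_E·R_E = 10 − 2.84×0.82 − 2.85×0.27 = 6.9 V > V_CE(sat), so the active-region assumption holds.

active; I_C ≈ 2.8 mA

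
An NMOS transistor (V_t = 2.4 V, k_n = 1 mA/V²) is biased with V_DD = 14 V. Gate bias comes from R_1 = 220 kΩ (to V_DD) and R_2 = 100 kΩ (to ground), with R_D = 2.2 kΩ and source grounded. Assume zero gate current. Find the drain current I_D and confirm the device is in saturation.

V_G = V_DD·R_2/(R_1+R_2) = 14×100/320 = 4.38 V. With the source grounded, V_GS = V_G = 4.38 V.
Assume saturation: I_D = (k_n/2)(V_GS − V_t)² = (1/2)×(4.38 − 2.4)² = 0.5×1.98² = 1.95 mA.
V_DS = V_DD − I_D·R_D = 14 − 1.95×2.2 = 9.71 V.
Saturation requires V_DS ≥ V_GS − V_t = 1.98 V; 9.71 ≥ 1.98 ✓.

I_D ≈ 2 mA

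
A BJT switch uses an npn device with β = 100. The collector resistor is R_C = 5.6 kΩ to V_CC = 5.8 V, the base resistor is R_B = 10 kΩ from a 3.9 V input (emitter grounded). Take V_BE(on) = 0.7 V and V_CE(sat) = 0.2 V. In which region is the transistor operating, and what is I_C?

saturation; I_C ≈ 1 mA

Assume active: I_B = (3.9 − 0.7)/10 = 0.32 mA, giving I_C = β·I_B = 32 mA.
But then V_CE = 5.8 − 32×5.6 = -173 V < V_CE(sat) = 0.2 V — impossible in the active region.
So the transistor is saturated. With V_CE = 0.2 V, I_C = (V_CC − 0.2)/R_C = 5.6/5.6 = 1 mA.
Check: β·I_B = 32 mA > I_C = 1 mA, confirming saturation.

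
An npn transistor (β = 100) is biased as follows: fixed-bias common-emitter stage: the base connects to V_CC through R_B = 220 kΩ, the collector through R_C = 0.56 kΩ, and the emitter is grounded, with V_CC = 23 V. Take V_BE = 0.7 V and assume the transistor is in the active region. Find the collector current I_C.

Base loop: V_CC = I_B·R_B + V_BE, so I_B = (23 − 0.7)/220 kΩ = 0.101 mA.
In the active region I_C = β·I_B = 100 × 0.101 = 10.1 mA.
Collector loop: V_CE = V_CC − I_C·R_C = 23 − 10.1×0.56 = 17.3 V.
Since V_CE = 17.3 V > V_CE(sat) ≈ 0.2 V, the transistor is in the active region as assumed.

I_C ≈ 10 mA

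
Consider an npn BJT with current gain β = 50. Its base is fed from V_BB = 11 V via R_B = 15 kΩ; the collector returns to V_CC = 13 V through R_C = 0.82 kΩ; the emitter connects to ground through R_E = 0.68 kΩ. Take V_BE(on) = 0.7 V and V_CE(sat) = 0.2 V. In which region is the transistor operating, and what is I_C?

saturation; I_C ≈ 8.4 mA

Assume active: I_B = (11 − 0.7)/(15 + 51×0.68) = 0.207 mA, I_C = β·I_B = 10.4 mA.
Then V_CE = 13 − 10.4×0.82 − 10.6×0.68 = -2.69 V < 0.2 V — the active assumption fails.
Re-solve with V_CE = 0.2 V. KCL at the emitter: V_E/R_E = (V_BB−0.7−V_E)/R_B + (V_CC−0.2−V_E)/R_C, giving V_E = 5.91 V.
I_C = (V_CC − 0.2 − V_E)/R_C = (12.8 − 5.91)/0.82 = 8.4 mA.
Check: I_B = (10.3 − 5.91)/15 = 0.293 mA, and β·I_B = 14.6 mA > I_C, confirming saturation.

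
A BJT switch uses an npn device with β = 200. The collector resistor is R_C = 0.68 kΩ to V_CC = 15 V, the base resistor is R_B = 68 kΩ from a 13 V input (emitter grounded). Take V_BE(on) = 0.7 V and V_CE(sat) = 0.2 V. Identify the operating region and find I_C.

Assume active: I_B = (13 − 0.7)/68 = 0.181 mA, giving I_C = β·I_B = 36.2 mA.
But then V_CE = 15 − 36.2×0.68 = -9.6 V < V_CE(sat) = 0.2 V — impossible in the active region.
So the transistor is saturated. With V_CE = 0.2 V, I_C = (V_CC − 0.2)/R_C = 14.8/0.68 = 21.8 mA.
Check: β·I_B = 36.2 mA > I_C = 21.8 mA, confirming saturation.

saturation; I_C ≈ 22 mA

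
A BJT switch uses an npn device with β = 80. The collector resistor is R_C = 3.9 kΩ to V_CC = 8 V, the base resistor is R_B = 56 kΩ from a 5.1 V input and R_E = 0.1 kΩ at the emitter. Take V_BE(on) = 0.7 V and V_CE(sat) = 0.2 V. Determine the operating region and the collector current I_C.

saturation; I_C ≈ 1.9 mA

Assume active: I_B = (5.1 − 0.7)/(56 + 81×0.1) = 0.0686 mA, I_C = β·I_B = 5.49 mA.
Then V_CE = 8 − 5.49×3.9 − 5.56×0.1 = -14 V < 0.2 V — the active assumption fails.
Re-solve with V_CE = 0.2 V. KCL at the emitter: V_E/R_E = (V_BB−0.7−V_E)/R_B + (V_CC−0.2−V_E)/R_C, giving V_E = 0.202 V.
I_C = (V_CC − 0.2 − V_E)/R_C = (7.8 − 0.202)/3.9 = 1.95 mA.
Check: I_B = (4.4 − 0.202)/56 = 0.075 mA, and β·I_B = 6 mA > I_C, confirming saturation.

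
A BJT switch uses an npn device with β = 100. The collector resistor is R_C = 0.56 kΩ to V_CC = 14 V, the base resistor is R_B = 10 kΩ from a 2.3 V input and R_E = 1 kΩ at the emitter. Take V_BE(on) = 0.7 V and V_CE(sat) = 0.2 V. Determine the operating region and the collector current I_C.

Assume active. Base-emitter loop: I_B = (V_BB − V_BE)/(R_B + (β+1)R_E) = (2.3 − 0.7)/(10 + 101×1) = 0.0144 mA.
I_C = β·I_B = 100×0.0144 = 1.44 mA.
V_CE = V_CC − I_C·R_C − I_E·R_E = 14 − 1.44×0.56 − 1.46×1 = 11.7 V > V_CE(sat), so the active-region assumption holds.

active; I_C ≈ 1.4 mA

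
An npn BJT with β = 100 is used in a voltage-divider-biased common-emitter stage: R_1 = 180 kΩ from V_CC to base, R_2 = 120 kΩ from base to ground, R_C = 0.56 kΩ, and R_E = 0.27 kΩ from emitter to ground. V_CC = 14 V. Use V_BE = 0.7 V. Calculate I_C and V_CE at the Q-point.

I_C ≈ 4.9 mA, V_CE ≈ 9.9 V

Thevenize the base divider: V_Th = V_CC·R_2/(R_1+R_2) = 14×120/300 = 5.6 V, R_Th = R_1‖R_2 = 72 kΩ.
Base-emitter loop: V_Th = I_B·R_Th + V_BE + (β+1)I_B·R_E, so I_B = (5.6 − 0.7) / (72 + 101×0.27) = 0.0494 mA.
I_C = β·I_B = 100×0.0494 = 4.94 mA, and I_E = (β+1)I_B = 4.99 mA.
V_CE = V_CC − I_C·R_C − I_E·R_E = 14 − 4.94×0.56 − 4.99×0.27 = 9.89 V.
V_CE = 9.89 V > 0.2 V confirms active-region operation.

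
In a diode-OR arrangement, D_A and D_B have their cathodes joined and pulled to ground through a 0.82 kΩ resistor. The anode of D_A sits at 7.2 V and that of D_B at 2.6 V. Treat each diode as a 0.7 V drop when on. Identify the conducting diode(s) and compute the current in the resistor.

Assume both conduct. Then node N would need to be at both 7.2−0.7 = 6.5 V and 2.6−0.7 = 1.9 V, which is impossible.
Assume only D_A conducts: V_N = 7.2 − 0.7 = 6.5 V, so I_R = 6.5/0.82 = 7.93 mA.
Check D_B: its anode-to-cathode voltage is 2.6 − 6.5 = -3.9 V < 0.7 V, so it is off. The assumption is consistent.

Only D_A conducts; I_R ≈ 7.9 mA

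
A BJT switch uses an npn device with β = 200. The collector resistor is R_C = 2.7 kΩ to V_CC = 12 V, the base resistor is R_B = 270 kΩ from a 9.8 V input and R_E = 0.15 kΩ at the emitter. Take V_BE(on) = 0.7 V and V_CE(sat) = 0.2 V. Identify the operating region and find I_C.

Assume active: I_B = (9.8 − 0.7)/(270 + 201×0.15) = 0.0303 mA, I_C = β·I_B = 6.06 mA.
Then V_CE = 12 − 6.06×2.7 − 6.09×0.15 = -5.29 V < 0.2 V — the active assumption fails.
Re-solve with V_CE = 0.2 V. KCL at the emitter: V_E/R_E = (V_BB−0.7−V_E)/R_B + (V_CC−0.2−V_E)/R_C, giving V_E = 0.626 V.
I_C = (V_CC − 0.2 − V_E)/R_C = (11.8 − 0.626)/2.7 = 4.14 mA.
Check: I_B = (9.1 − 0.626)/270 = 0.0314 mA, and β·I_B = 6.28 mA > I_C, confirming saturation.

saturation; I_C ≈ 4.1 mA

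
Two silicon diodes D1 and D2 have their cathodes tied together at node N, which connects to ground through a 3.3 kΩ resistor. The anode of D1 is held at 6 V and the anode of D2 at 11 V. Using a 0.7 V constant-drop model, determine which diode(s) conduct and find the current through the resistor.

Assume both conduct. Then node N would need to be at both 6−0.7 = 5.3 V and 11−0.7 = 10.3 V, which is impossible.
Assume only D2 conducts: V_N = 11 − 0.7 = 10.3 V, so I_R = 10.3/3.3 = 3.12 mA.
Check D1: its anode-to-cathode voltage is 6 − 10.3 = -4.3 V < 0.7 V, so it is off. The assumption is consistent.

Only D2 conducts; I_R ≈ 3.1 mA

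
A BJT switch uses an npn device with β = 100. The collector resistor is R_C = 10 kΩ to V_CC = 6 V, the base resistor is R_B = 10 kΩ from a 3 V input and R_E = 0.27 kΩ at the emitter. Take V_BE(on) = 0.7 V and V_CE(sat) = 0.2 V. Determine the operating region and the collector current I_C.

Assume active: I_B = (3 − 0.7)/(10 + 101×0.27) = 0.0617 mA, I_C = β·I_B = 6.17 mA.
Then V_CE = 6 − 6.17×10 − 6.23×0.27 = -57.4 V < 0.2 V — the active assumption fails.
Re-solve with V_CE = 0.2 V. KCL at the emitter: V_E/R_E = (V_BB−0.7−V_E)/R_B + (V_CC−0.2−V_E)/R_C, giving V_E = 0.207 V.
I_C = (V_CC − 0.2 − V_E)/R_C = (5.8 − 0.207)/10 = 0.559 mA.
Check: I_B = (2.3 − 0.207)/10 = 0.209 mA, and β·I_B = 20.9 mA > I_C, confirming saturation.

saturation; I_C ≈ 0.56 mA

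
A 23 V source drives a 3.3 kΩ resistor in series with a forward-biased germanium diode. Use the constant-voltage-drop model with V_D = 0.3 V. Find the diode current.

KVL around the loop: 23 = V_D + I·R = 0.3 + I × 3.3 kΩ.
So I = (23 − 0.3) / 3.3 kΩ = 22.7 / 3.3 = 6.88 mA.

I ≈ 6.9 mA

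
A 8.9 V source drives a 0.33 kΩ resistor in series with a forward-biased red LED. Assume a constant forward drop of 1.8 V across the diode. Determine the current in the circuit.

KVL around the loop: 8.9 = V_D + I·R = 1.8 + I × 0.33 kΩ.
So I = (8.9 − 1.8) / 0.33 kΩ = 7.1 / 0.33 = 21.5 mA.

I ≈ 22 mA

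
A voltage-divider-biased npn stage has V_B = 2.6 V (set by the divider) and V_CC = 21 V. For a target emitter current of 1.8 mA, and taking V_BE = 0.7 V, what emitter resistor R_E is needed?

V_E = V_B − V_BE = 2.6 − 0.7 = 1.9 V.
R_E = V_E / I_E = 1.9 / 1.8 = 1.06 kΩ.

R_E ≈ 1.1 kΩ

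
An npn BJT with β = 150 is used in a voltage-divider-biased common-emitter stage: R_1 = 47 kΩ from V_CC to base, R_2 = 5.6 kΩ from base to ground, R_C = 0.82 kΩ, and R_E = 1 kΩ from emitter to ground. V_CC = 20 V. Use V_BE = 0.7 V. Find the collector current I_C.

Thevenize the base divider: V_Th = V_CC·R_2/(R_1+R_2) = 20×5.6/52.6 = 2.13 V, R_Th = R_1‖R_2 = 5 kΩ.
Base-emitter loop: V_Th = I_B·R_Th + V_BE + (β+1)I_B·R_E, so I_B = (2.13 − 0.7) / (5 + 151×1) = 0.00916 mA.
I_C = β·I_B = 150×0.00916 = 1.37 mA, and I_E = (β+1)I_B = 1.38 mA.
V_CE = V_CC − I_C·R_C − I_E·R_E = 20 − 1.37×0.82 − 1.38×1 = 17.5 V.
V_CE = 17.5 V > 0.2 V confirms active-region operation.

I_C ≈ 1.4 mA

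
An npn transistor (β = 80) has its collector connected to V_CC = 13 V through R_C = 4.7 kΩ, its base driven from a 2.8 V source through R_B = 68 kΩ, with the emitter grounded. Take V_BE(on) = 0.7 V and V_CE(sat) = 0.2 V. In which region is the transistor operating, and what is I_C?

Assume active. Base-emitter loop: I_B = (V_BB − V_BE)/R_B = (2.8 − 0.7)/68 = 0.0309 mA.
I_C = β·I_B = 80×0.0309 = 2.47 mA.
V_CE = V_CC − I_C·R_C = 13 − 2.47×4.7 = 1.39 V > V_CE(sat), so the active-region assumption holds.

active; I_C ≈ 2.5 mA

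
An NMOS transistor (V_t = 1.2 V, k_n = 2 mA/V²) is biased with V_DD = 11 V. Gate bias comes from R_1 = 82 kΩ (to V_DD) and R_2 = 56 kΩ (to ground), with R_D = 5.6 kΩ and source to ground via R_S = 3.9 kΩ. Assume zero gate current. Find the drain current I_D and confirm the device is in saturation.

I_D ≈ 0.63 mA

V_G = V_DD·R_2/(R_1+R_2) = 11×56/138 = 4.46 V.
Assume saturation: I_D = (k_n/2)(V_GS − V_t)² with V_GS = V_G − I_D·R_S = 4.46 − 3.9·I_D.
Substituting gives 15.2·I_D² − 26.5·I_D + 10.7 = 0, with roots I_D = 0.633 or 1.11 mA.
The root I_D = 1.11 mA gives V_GS = 0.148 V ≤ V_t, so take I_D = 0.633 mA.
Then V_GS = 2 V and V_DS = V_DD − I_D(R_D+R_S) = 11 − 0.633×9.5 = 4.99 V.
Saturation requires V_DS ≥ V_GS − V_t = 0.796 V; 4.99 ≥ 0.796 ✓.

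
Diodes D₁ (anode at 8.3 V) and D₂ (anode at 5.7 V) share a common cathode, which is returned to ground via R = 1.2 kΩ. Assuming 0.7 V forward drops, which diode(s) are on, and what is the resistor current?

Only D₁ conducts; I_R ≈ 6.3 mA

Assume both conduct. Then node N would need to be at both 8.3−0.7 = 7.6 V and 5.7−0.7 = 5 V, which is impossible.
Assume only D₁ conducts: V_N = 8.3 − 0.7 = 7.6 V, so I_R = 7.6/1.2 = 6.33 mA.
Check D₂: its anode-to-cathode voltage is 5.7 − 7.6 = -1.9 V < 0.7 V, so it is off. The assumption is consistent.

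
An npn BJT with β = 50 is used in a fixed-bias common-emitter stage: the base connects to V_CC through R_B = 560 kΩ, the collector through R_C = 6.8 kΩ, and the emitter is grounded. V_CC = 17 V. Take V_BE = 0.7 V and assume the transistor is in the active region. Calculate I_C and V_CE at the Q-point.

I_C ≈ 1.5 mA, V_CE ≈ 7.1 V

Base loop: V_CC = I_B·R_B + V_BE, so I_B = (17 − 0.7)/560 kΩ = 0.0291 mA.
In the active region I_C = β·I_B = 50 × 0.0291 = 1.46 mA.
Collector loop: V_CE = V_CC − I_C·R_C = 17 − 1.46×6.8 = 7.1 V.
Since V_CE = 7.1 V > V_CE(sat) ≈ 0.2 V, the transistor is in the active region as assumed.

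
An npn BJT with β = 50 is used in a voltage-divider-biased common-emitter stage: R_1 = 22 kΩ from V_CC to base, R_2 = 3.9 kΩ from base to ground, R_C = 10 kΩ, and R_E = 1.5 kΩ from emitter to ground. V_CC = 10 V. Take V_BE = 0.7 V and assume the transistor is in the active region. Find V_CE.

V_CE ≈ 4.2 V

Thevenize the base divider: V_Th = V_CC·R_2/(R_1+R_2) = 10×3.9/25.9 = 1.51 V, R_Th = R_1‖R_2 = 3.31 kΩ.
Base-emitter loop: V_Th = I_B·R_Th + V_BE + (β+1)I_B·R_E, so I_B = (1.51 − 0.7) / (3.31 + 51×1.5) = 0.0101 mA.
I_C = β·I_B = 50×0.0101 = 0.505 mA, and I_E = (β+1)I_B = 0.515 mA.
V_CE = V_CC − I_C·R_C − I_E·R_E = 10 − 0.505×10 − 0.515×1.5 = 4.18 V.
V_CE = 4.18 V > 0.2 V confirms active-region operation.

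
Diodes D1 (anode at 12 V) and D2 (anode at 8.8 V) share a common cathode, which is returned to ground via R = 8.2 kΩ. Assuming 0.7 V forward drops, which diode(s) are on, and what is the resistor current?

Only D1 conducts; I_R ≈ 1.4 mA

Assume both conduct. Then node N would need to be at both 12−0.7 = 11.3 V and 8.8−0.7 = 8.1 V, which is impossible.
Assume only D1 conducts: V_N = 12 − 0.7 = 11.3 V, so I_R = 11.3/8.2 = 1.38 mA.
Check D2: its anode-to-cathode voltage is 8.8 − 11.3 = -2.5 V < 0.7 V, so it is off. The assumption is consistent.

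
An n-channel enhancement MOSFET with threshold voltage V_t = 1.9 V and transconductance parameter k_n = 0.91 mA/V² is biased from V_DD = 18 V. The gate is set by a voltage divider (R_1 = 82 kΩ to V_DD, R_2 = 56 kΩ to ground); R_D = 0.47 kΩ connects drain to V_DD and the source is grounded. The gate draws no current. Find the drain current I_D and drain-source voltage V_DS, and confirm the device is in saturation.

V_G = V_DD·R_2/(R_1+R_2) = 18×56/138 = 7.3 V. With the source grounded, V_GS = V_G = 7.3 V.
Assume saturation: I_D = (k_n/2)(V_GS − V_t)² = (0.91/2)×(7.3 − 1.9)² = 0.455×5.4² = 13.3 mA.
V_DS = V_DD − I_D·R_D = 18 − 13.3×0.47 = 11.8 V.
Saturation requires V_DS ≥ V_GS − V_t = 5.4 V; 11.8 ≥ 5.4 ✓.

I_D ≈ 13 mA, V_DS ≈ 12 V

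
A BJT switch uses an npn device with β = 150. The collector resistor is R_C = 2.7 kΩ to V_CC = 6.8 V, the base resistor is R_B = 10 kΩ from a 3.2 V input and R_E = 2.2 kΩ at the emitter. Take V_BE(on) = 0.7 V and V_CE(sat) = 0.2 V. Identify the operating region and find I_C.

active; I_C ≈ 1.1 mA

Assume active. Base-emitter loop: I_B = (V_BB − V_BE)/(R_B + (β+1)R_E) = (3.2 − 0.7)/(10 + 151×2.2) = 0.00731 mA.
I_C = β·I_B = 150×0.00731 = 1.1 mA.
V_CE = V_CC − I_C·R_C − I_E·R_E = 6.8 − 1.1×2.7 − 1.1×2.2 = 1.41 V > V_CE(sat), so the active-region assumption holds.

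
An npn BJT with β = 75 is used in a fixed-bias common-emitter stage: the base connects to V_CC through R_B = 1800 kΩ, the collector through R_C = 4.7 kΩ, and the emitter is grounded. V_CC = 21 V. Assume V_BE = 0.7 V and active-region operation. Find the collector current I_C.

Base loop: V_CC = I_B·R_B + V_BE, so I_B = (21 − 0.7)/1800 kΩ = 0.0113 mA.
In the active region I_C = β·I_B = 75 × 0.0113 = 0.846 mA.
Collector loop: V_CE = V_CC − I_C·R_C = 21 − 0.846×4.7 = 17 V.
Since V_CE = 17 V > V_CE(sat) ≈ 0.2 V, the transistor is in the active region as assumed.

I_C ≈ 0.85 mA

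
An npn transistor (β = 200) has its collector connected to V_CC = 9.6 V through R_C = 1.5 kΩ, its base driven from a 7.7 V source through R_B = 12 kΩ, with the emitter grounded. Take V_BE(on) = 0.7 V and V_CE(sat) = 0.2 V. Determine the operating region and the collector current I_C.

Assume active: I_B = (7.7 − 0.7)/12 = 0.583 mA, giving I_C = β·I_B = 117 mA.
But then V_CE = 9.6 − 117×1.5 = -165 V < V_CE(sat) = 0.2 V — impossible in the active region.
So the transistor is saturated. With V_CE = 0.2 V, I_C = (V_CC − 0.2)/R_C = 9.4/1.5 = 6.27 mA.
Check: β·I_B = 117 mA > I_C = 6.27 mA, confirming saturation.

saturation; I_C ≈ 6.3 mA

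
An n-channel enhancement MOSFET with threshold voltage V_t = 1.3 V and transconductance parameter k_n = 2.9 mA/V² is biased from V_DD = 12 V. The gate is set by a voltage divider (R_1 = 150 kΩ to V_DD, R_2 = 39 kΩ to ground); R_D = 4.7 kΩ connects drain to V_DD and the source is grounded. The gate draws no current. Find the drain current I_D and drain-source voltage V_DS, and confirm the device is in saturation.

I_D ≈ 2 mA, V_DS ≈ 2.6 V

V_G = V_DD·R_2/(R_1+R_2) = 12×39/189 = 2.48 V. With the source grounded, V_GS = V_G = 2.48 V.
Assume saturation: I_D = (k_n/2)(V_GS − V_t)² = (2.9/2)×(2.48 − 1.3)² = 1.45×1.18² = 2.01 mA.
V_DS = V_DD − I_D·R_D = 12 − 2.01×4.7 = 2.57 V.
Saturation requires V_DS ≥ V_GS − V_t = 1.18 V; 2.57 ≥ 1.18 ✓.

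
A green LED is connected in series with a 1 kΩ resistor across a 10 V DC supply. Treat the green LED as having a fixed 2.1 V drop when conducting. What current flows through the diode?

I ≈ 7.9 mA

KVL around the loop: 10 = V_D + I·R = 2.1 + I × 1 kΩ.
So I = (10 − 2.1) / 1 kΩ = 7.9 / 1 = 7.9 mA.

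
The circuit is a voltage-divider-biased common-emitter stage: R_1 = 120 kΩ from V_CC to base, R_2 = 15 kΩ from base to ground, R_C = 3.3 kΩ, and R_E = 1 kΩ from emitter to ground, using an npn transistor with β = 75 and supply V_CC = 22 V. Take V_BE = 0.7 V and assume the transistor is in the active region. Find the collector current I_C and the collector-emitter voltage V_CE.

I_C ≈ 1.5 mA, V_CE ≈ 16 V

Thevenize the base divider: V_Th = V_CC·R_2/(R_1+R_2) = 22×15/135 = 2.44 V, R_Th = R_1‖R_2 = 13.3 kΩ.
Base-emitter loop: V_Th = I_B·R_Th + V_BE + (β+1)I_B·R_E, so I_B = (2.44 − 0.7) / (13.3 + 76×1) = 0.0195 mA.
I_C = β·I_B = 75×0.0195 = 1.46 mA, and I_E = (β+1)I_B = 1.48 mA.
V_CE = V_CC − I_C·R_C − I_E·R_E = 22 − 1.46×3.3 − 1.48×1 = 15.7 V.
V_CE = 15.7 V > 0.2 V confirms active-region operation.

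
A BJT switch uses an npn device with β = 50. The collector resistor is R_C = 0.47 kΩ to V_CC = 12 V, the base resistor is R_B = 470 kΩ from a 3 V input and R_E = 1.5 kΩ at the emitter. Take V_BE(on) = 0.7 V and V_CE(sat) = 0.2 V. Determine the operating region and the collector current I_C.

Assume active. Base-emitter loop: I_B = (V_BB − V_BE)/(R_B + (β+1)R_E) = (3 − 0.7)/(470 + 51×1.5) = 0.00421 mA.
I_C = β·I_B = 50×0.00421 = 0.21 mA.
V_CE = V_CC − I_C·R_C − I_E·R_E = 12 − 0.21×0.47 − 0.215×1.5 = 11.6 V > V_CE(sat), so the active-region assumption holds.

active; I_C ≈ 0.21 mA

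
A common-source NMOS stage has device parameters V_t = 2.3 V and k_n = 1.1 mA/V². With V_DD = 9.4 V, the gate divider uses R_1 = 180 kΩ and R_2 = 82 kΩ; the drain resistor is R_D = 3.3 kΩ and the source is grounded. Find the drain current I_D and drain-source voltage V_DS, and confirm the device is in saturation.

V_G = V_DD·R_2/(R_1+R_2) = 9.4×82/262 = 2.94 V. With the source grounded, V_GS = V_G = 2.94 V.
Assume saturation: I_D = (k_n/2)(V_GS − V_t)² = (1.1/2)×(2.94 − 2.3)² = 0.55×0.642² = 0.227 mA.
V_DS = V_DD − I_D·R_D = 9.4 − 0.227×3.3 = 8.65 V.
Saturation requires V_DS ≥ V_GS − V_t = 0.642 V; 8.65 ≥ 0.642 ✓.

I_D ≈ 0.23 mA, V_DS ≈ 8.7 V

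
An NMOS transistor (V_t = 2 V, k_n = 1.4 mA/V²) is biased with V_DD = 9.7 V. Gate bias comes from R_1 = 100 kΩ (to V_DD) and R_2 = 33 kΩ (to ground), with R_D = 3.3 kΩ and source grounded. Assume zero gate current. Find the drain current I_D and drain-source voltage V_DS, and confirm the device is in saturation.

V_G = V_DD·R_2/(R_1+R_2) = 9.7×33/133 = 2.41 V. With the source grounded, V_GS = V_G = 2.41 V.
Assume saturation: I_D = (k_n/2)(V_GS − V_t)² = (1.4/2)×(2.41 − 2)² = 0.7×0.407² = 0.116 mA.
V_DS = V_DD − I_D·R_D = 9.7 − 0.116×3.3 = 9.32 V.
Saturation requires V_DS ≥ V_GS − V_t = 0.407 V; 9.32 ≥ 0.407 ✓.

I_D ≈ 0.12 mA, V_DS ≈ 9.3 V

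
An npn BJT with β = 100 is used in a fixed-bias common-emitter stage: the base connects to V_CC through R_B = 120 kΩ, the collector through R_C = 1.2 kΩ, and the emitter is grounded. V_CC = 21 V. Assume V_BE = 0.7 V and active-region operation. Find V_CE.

V_CE ≈ 0.7 V

Base loop: V_CC = I_B·R_B + V_BE, so I_B = (21 − 0.7)/120 kΩ = 0.169 mA.
In the active region I_C = β·I_B = 100 × 0.169 = 16.9 mA.
Collector loop: V_CE = V_CC − I_C·R_C = 21 − 16.9×1.2 = 0.7 V.
Since V_CE = 0.7 V > V_CE(sat) ≈ 0.2 V, the transistor is in the active region as assumed.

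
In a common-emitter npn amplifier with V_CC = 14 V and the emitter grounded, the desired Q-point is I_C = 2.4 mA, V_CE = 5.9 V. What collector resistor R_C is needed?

R_C ≈ 3.4 kΩ

Collector loop: V_CC = I_C·R_C + V_CE.
R_C = (V_CC − V_CE)/I_C = (14 − 5.9)/2.4 = 3.38 kΩ.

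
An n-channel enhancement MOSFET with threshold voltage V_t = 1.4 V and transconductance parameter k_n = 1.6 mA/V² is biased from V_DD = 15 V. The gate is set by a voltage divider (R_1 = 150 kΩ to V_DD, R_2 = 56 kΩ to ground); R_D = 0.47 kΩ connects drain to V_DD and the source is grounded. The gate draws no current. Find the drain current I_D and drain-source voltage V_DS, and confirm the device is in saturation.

V_G = V_DD·R_2/(R_1+R_2) = 15×56/206 = 4.08 V. With the source grounded, V_GS = V_G = 4.08 V.
Assume saturation: I_D = (k_n/2)(V_GS − V_t)² = (1.6/2)×(4.08 − 1.4)² = 0.8×2.68² = 5.74 mA.
V_DS = V_DD − I_D·R_D = 15 − 5.74×0.47 = 12.3 V.
Saturation requires V_DS ≥ V_GS − V_t = 2.68 V; 12.3 ≥ 2.68 ✓.

I_D ≈ 5.7 mA, V_DS ≈ 12 V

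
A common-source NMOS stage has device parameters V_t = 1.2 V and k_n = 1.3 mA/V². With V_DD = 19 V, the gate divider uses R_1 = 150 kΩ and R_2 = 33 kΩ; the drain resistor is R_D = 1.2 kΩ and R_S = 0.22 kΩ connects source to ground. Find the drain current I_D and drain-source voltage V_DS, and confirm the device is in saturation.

I_D ≈ 2 mA, V_DS ≈ 16 V

V_G = V_DD·R_2/(R_1+R_2) = 19×33/183 = 3.43 V.
Assume saturation: I_D = (k_n/2)(V_GS − V_t)² with V_GS = V_G − I_D·R_S = 3.43 − 0.22·I_D.
Substituting gives 0.0315·I_D² − 1.64·I_D + 3.22 = 0, with roots I_D = 2.05 or 50 mA.
The root I_D = 50 mA gives V_GS = -7.57 V ≤ V_t, so take I_D = 2.05 mA.
Then V_GS = 2.98 V and V_DS = V_DD − I_D(R_D+R_S) = 19 − 2.05×1.42 = 16.1 V.
Saturation requires V_DS ≥ V_GS − V_t = 1.78 V; 16.1 ≥ 1.78 ✓.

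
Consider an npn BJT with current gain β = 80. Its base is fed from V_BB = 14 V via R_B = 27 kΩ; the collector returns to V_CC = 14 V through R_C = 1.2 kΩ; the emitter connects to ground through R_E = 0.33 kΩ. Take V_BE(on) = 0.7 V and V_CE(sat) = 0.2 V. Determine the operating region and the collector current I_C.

saturation; I_C ≈ 8.9 mA

Assume active: I_B = (14 − 0.7)/(27 + 81×0.33) = 0.248 mA, I_C = β·I_B = 19.8 mA.
Then V_CE = 14 − 19.8×1.2 − 20.1×0.33 = -16.4 V < 0.2 V — the active assumption fails.
Re-solve with V_CE = 0.2 V. KCL at the emitter: V_E/R_E = (V_BB−0.7−V_E)/R_B + (V_CC−0.2−V_E)/R_C, giving V_E = 3.07 V.
I_C = (V_CC − 0.2 − V_E)/R_C = (13.8 − 3.07)/1.2 = 8.94 mA.
Check: I_B = (13.3 − 3.07)/27 = 0.379 mA, and β·I_B = 30.3 mA > I_C, confirming saturation.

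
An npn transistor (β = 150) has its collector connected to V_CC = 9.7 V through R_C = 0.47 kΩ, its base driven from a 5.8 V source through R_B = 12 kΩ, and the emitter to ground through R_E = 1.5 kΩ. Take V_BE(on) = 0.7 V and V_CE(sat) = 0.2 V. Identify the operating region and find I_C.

Assume active. Base-emitter loop: I_B = (V_BB − V_BE)/(R_B + (β+1)R_E) = (5.8 − 0.7)/(12 + 151×1.5) = 0.0214 mA.
I_C = β·I_B = 150×0.0214 = 3.21 mA.
V_CE = V_CC − I_C·R_C − I_E·R_E = 9.7 − 3.21×0.47 − 3.23×1.5 = 3.35 V > V_CE(sat), so the active-region assumption holds.

active; I_C ≈ 3.2 mA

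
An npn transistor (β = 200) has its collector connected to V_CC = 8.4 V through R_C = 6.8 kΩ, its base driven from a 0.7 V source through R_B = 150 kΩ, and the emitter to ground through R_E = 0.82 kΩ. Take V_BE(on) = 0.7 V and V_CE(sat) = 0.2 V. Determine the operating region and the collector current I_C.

V_BB = 0.7 V ≤ V_BE(on) = 0.7 V, so the base-emitter junction is not forward biased.
The transistor is in cutoff: I_B = I_C = 0.

cutoff; I_C ≈ 0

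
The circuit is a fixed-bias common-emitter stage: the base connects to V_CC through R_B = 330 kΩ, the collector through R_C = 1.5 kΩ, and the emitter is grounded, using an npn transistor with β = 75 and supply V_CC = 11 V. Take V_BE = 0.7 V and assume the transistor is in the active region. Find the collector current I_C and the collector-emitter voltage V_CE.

I_C ≈ 2.3 mA, V_CE ≈ 7.5 V

Base loop: V_CC = I_B·R_B + V_BE, so I_B = (11 − 0.7)/330 kΩ = 0.0312 mA.
In the active region I_C = β·I_B = 75 × 0.0312 = 2.34 mA.
Collector loop: V_CE = V_CC − I_C·R_C = 11 − 2.34×1.5 = 7.49 V.
Since V_CE = 7.49 V > V_CE(sat) ≈ 0.2 V, the transistor is in the active region as assumed.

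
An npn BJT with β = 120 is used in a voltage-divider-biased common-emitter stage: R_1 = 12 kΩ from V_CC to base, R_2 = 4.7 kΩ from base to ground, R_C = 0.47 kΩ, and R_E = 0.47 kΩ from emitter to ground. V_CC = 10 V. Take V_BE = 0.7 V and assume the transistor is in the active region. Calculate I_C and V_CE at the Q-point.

Thevenize the base divider: V_Th = V_CC·R_2/(R_1+R_2) = 10×4.7/16.7 = 2.81 V, R_Th = R_1‖R_2 = 3.38 kΩ.
Base-emitter loop: V_Th = I_B·R_Th + V_BE + (β+1)I_B·R_E, so I_B = (2.81 − 0.7) / (3.38 + 121×0.47) = 0.0351 mA.
I_C = β·I_B = 120×0.0351 = 4.21 mA, and I_E = (β+1)I_B = 4.25 mA.
V_CE = V_CC − I_C·R_C − I_E·R_E = 10 − 4.21×0.47 − 4.25×0.47 = 6.02 V.
V_CE = 6.02 V > 0.2 V confirms active-region operation.

I_C ≈ 4.2 mA, V_CE ≈ 6 V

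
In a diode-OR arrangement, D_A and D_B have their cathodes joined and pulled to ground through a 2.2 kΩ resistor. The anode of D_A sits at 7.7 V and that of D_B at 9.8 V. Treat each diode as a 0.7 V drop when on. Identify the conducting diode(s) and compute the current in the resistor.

Only D_B conducts; I_R ≈ 4.1 mA

Assume both conduct. Then node N would need to be at both 7.7−0.7 = 7 V and 9.8−0.7 = 9.1 V, which is impossible.
Assume only D_B conducts: V_N = 9.8 − 0.7 = 9.1 V, so I_R = 9.1/2.2 = 4.14 mA.
Check D_A: its anode-to-cathode voltage is 7.7 − 9.1 = -1.4 V < 0.7 V, so it is off. The assumption is consistent.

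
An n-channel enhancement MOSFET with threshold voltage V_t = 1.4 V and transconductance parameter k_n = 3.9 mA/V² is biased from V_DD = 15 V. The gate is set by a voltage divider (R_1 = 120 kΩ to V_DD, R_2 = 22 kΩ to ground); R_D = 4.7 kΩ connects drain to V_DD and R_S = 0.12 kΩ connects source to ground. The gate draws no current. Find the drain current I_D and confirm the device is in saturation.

V_G = V_DD·R_2/(R_1+R_2) = 15×22/142 = 2.32 V.
Assume saturation: I_D = (k_n/2)(V_GS − V_t)² with V_GS = V_G − I_D·R_S = 2.32 − 0.12·I_D.
Substituting gives 0.0281·I_D² − 1.43·I_D + 1.66 = 0, with roots I_D = 1.19 or 49.8 mA.
The root I_D = 49.8 mA gives V_GS = -3.65 V ≤ V_t, so take I_D = 1.19 mA.
Then V_GS = 2.18 V and V_DS = V_DD − I_D(R_D+R_S) = 15 − 1.19×4.82 = 9.26 V.
Saturation requires V_DS ≥ V_GS − V_t = 0.781 V; 9.26 ≥ 0.781 ✓.

I_D ≈ 1.2 mA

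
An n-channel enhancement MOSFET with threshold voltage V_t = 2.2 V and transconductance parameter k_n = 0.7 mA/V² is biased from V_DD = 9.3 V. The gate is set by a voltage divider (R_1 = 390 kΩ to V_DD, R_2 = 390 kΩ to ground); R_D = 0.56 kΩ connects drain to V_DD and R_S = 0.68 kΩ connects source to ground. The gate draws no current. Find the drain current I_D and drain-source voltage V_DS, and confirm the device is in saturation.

I_D ≈ 1.1 mA, V_DS ≈ 8 V

V_G = V_DD·R_2/(R_1+R_2) = 9.3×390/780 = 4.65 V.
Assume saturation: I_D = (k_n/2)(V_GS − V_t)² with V_GS = V_G − I_D·R_S = 4.65 − 0.68·I_D.
Substituting gives 0.162·I_D² − 2.17·I_D + 2.1 = 0, with roots I_D = 1.05 or 12.3 mA.
The root I_D = 12.3 mA gives V_GS = -3.74 V ≤ V_t, so take I_D = 1.05 mA.
Then V_GS = 3.93 V and V_DS = V_DD − I_D(R_D+R_S) = 9.3 − 1.05×1.24 = 7.99 V.
Saturation requires V_DS ≥ V_GS − V_t = 1.73 V; 7.99 ≥ 1.73 ✓.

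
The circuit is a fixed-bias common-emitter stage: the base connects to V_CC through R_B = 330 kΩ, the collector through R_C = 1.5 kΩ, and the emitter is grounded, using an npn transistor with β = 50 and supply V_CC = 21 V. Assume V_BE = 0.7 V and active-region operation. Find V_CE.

V_CE ≈ 16 V

Base loop: V_CC = I_B·R_B + V_BE, so I_B = (21 − 0.7)/330 kΩ = 0.0615 mA.
In the active region I_C = β·I_B = 50 × 0.0615 = 3.08 mA.
Collector loop: V_CE = V_CC − I_C·R_C = 21 − 3.08×1.5 = 16.4 V.
Since V_CE = 16.4 V > V_CE(sat) ≈ 0.2 V, the transistor is in the active region as assumed.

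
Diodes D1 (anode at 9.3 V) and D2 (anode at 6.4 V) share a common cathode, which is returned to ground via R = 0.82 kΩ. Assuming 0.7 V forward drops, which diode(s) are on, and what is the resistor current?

Only D1 conducts; I_R ≈ 10 mA

Assume both conduct. Then node N would need to be at both 9.3−0.7 = 8.6 V and 6.4−0.7 = 5.7 V, which is impossible.
Assume only D1 conducts: V_N = 9.3 − 0.7 = 8.6 V, so I_R = 8.6/0.82 = 10.5 mA.
Check D2: its anode-to-cathode voltage is 6.4 − 8.6 = -2.2 V < 0.7 V, so it is off. The assumption is consistent.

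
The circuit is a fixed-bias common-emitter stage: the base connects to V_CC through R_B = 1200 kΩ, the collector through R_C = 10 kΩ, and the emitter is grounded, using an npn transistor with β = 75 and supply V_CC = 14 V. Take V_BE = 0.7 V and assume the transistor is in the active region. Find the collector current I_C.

Base loop: V_CC = I_B·R_B + V_BE, so I_B = (14 − 0.7)/1200 kΩ = 0.0111 mA.
In the active region I_C = β·I_B = 75 × 0.0111 = 0.831 mA.
Collector loop: V_CE = V_CC − I_C·R_C = 14 − 0.831×10 = 5.69 V.
Since V_CE = 5.69 V > V_CE(sat) ≈ 0.2 V, the transistor is in the active region as assumed.

I_C ≈ 0.83 mA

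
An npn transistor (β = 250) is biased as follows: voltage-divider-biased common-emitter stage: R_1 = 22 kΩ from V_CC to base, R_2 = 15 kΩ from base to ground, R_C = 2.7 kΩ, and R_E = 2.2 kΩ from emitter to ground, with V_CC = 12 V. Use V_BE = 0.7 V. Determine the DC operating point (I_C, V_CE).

I_C ≈ 1.9 mA, V_CE ≈ 2.9 V

Thevenize the base divider: V_Th = V_CC·R_2/(R_1+R_2) = 12×15/37 = 4.86 V, R_Th = R_1‖R_2 = 8.92 kΩ.
Base-emitter loop: V_Th = I_B·R_Th + V_BE + (β+1)I_B·R_E, so I_B = (4.86 − 0.7) / (8.92 + 251×2.2) = 0.00742 mA.
I_C = β·I_B = 250×0.00742 = 1.86 mA, and I_E = (β+1)I_B = 1.86 mA.
V_CE = V_CC − I_C·R_C − I_E·R_E = 12 − 1.86×2.7 − 1.86×2.2 = 2.89 V.
V_CE = 2.89 V > 0.2 V confirms active-region operation.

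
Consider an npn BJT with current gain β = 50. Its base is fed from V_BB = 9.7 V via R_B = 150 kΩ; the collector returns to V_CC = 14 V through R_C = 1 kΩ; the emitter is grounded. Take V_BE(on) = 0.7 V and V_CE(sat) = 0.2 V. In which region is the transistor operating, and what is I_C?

Assume active. Base-emitter loop: I_B = (V_BB − V_BE)/R_B = (9.7 − 0.7)/150 = 0.06 mA.
I_C = β·I_B = 50×0.06 = 3 mA.
V_CE = V_CC − I_C·R_C = 14 − 3×1 = 11 V > V_CE(sat), so the active-region assumption holds.

active; I_C ≈ 3 mA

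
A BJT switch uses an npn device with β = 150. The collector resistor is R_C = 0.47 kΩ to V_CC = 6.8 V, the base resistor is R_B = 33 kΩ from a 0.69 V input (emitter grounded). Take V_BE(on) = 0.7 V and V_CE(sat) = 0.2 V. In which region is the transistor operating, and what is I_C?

V_BB = 0.69 V ≤ V_BE(on) = 0.7 V, so the base-emitter junction is not forward biased.
The transistor is in cutoff: I_B = I_C = 0.

cutoff; I_C ≈ 0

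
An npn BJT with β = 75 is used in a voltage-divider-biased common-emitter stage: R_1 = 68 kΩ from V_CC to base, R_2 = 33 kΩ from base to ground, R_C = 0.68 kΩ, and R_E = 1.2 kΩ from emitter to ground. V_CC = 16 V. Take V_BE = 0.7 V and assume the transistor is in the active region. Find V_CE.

V_CE ≈ 10 V

Thevenize the base divider: V_Th = V_CC·R_2/(R_1+R_2) = 16×33/101 = 5.23 V, R_Th = R_1‖R_2 = 22.2 kΩ.
Base-emitter loop: V_Th = I_B·R_Th + V_BE + (β+1)I_B·R_E, so I_B = (5.23 − 0.7) / (22.2 + 76×1.2) = 0.0399 mA.
I_C = β·I_B = 75×0.0399 = 2.99 mA, and I_E = (β+1)I_B = 3.03 mA.
V_CE = V_CC − I_C·R_C − I_E·R_E = 16 − 2.99×0.68 − 3.03×1.2 = 10.3 V.
V_CE = 10.3 V > 0.2 V confirms active-region operation.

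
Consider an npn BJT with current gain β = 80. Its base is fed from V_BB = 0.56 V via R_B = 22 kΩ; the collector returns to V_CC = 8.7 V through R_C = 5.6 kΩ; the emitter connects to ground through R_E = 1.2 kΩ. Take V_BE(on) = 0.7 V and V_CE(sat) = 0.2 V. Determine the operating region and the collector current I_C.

cutoff; I_C ≈ 0

V_BB = 0.56 V ≤ V_BE(on) = 0.7 V, so the base-emitter junction is not forward biased.
The transistor is in cutoff: I_B = I_C = 0.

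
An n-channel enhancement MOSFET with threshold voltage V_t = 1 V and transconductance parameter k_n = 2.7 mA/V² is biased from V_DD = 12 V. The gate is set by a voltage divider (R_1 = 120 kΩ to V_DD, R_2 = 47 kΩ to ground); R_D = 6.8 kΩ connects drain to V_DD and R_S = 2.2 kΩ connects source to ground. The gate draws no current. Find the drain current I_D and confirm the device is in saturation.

I_D ≈ 0.74 mA

V_G = V_DD·R_2/(R_1+R_2) = 12×47/167 = 3.38 V.
Assume saturation: I_D = (k_n/2)(V_GS − V_t)² with V_GS = V_G − I_D·R_S = 3.38 − 2.2·I_D.
Substituting gives 6.53·I_D² − 15.1·I_D + 7.63 = 0, with roots I_D = 0.743 or 1.57 mA.
The root I_D = 1.57 mA gives V_GS = -0.0787 V ≤ V_t, so take I_D = 0.743 mA.
Then V_GS = 1.74 V and V_DS = V_DD − I_D(R_D+R_S) = 12 − 0.743×9 = 5.31 V.
Saturation requires V_DS ≥ V_GS − V_t = 0.742 V; 5.31 ≥ 0.742 ✓.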